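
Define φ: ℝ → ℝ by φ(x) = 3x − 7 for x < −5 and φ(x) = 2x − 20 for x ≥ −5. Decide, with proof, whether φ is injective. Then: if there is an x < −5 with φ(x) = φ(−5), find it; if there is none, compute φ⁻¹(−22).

Both pieces are strictly increasing (slopes 3 and 2), so each is injective on its own interval.
The left piece maps (−∞, −5) onto (−∞, −22); the right piece maps [−5, ∞) onto [−30, ∞).
These images overlap. In particular φ(−5) = −30 (right piece), and solving 3x − 7 = −30 on the left piece gives x = −23/3 < −5.
So φ(−23/3) = φ(−5) with −23/3 ≠ −5, and φ is not injective. This x = −23/3 is the requested value below −5.

-23/3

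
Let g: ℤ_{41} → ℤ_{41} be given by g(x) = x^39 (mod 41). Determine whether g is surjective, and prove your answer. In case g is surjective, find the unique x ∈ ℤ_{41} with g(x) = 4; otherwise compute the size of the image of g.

31

Since 41 is prime, the nonzero elements of ℤ_{41} form a cyclic group of order 40.
As gcd(39, 40) = 1, raising to the 39th power is a bijection on this group: if a^39 ≡ b^39 then (ab^{−1})^39 = 1, and the only element of order dividing gcd(39, 40) = 1 is 1, so a = b.
With g(0) = 0 this makes g injective on all of ℤ_{41}, hence bijective (finite equal-size domain and codomain). In particular g is surjective.
Since g is surjective, we find the preimage of 4. The inverse of x ↦ x^39 on (ℤ_{41})^× is x ↦ x^39, because 39·39 = 1521 = 38·40 + 1 ≡ 1 (mod 40) and x^{40} = 1 for x ≠ 0 (Fermat). So g⁻¹(4) = 4^39 mod 41.
Repeated squaring mod 41: 4^1 ≡ 4, 4^2 ≡ 4² = 16, 4^4 ≡ 16² = 256 ≡ 10, 4^8 ≡ 10² = 100 ≡ 18, 4^16 ≡ 18² = 324 ≡ 37, 4^32 ≡ 37² = 1369 ≡ 16. Since 39 = 32 + 4 + 2 + 1, 4^39 ≡ 16·10·16·4: 16·10 = 160 ≡ 37, then 37·16 = 592 ≡ 18, then 18·4 = 72 ≡ 31. So 4^39 ≡ 31 (mod 41).
Hence g⁻¹(4) = 31.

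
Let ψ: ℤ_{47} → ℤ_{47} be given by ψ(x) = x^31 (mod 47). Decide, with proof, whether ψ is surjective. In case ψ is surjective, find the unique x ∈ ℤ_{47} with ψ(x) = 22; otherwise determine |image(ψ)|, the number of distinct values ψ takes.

26

Since 47 is prime, the nonzero elements of ℤ_{47} form a cyclic group of order 46.
As gcd(31, 46) = 1, raising to the 31st power is a bijection on this group: if x_1^31 ≡ x_2^31 then (x_1x_2^{−1})^31 = 1, and the only element of order dividing gcd(31, 46) = 1 is 1, so x_1 = x_2.
With ψ(0) = 0 this makes ψ injective on all of ℤ_{47}, hence bijective (finite equal-size domain and codomain). In particular ψ is surjective.
Since ψ is surjective, we find the preimage of 22. The inverse of x ↦ x^31 on (ℤ_{47})^× is x ↦ x^3, because 31·3 = 93 = 2·46 + 1 ≡ 1 (mod 46) and x^{46} = 1 for x ≠ 0 (Fermat). So ψ⁻¹(22) = 22^3 mod 47.
Repeated squaring mod 47: 22^1 ≡ 22, 22^2 ≡ 22² = 484 ≡ 14. Since 3 = 2 + 1, 22^3 ≡ 14·22: 14·22 = 308 ≡ 26. So 22^3 ≡ 26 (mod 47).
Hence ψ⁻¹(22) = 26.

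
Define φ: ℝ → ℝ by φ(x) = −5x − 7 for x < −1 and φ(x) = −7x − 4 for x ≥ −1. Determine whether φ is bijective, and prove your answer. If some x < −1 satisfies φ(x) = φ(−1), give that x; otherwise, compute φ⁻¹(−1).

Both pieces are strictly decreasing (slopes −5 and −7), so each is injective on its own interval.
The left piece maps (−∞, −1) onto (−2, ∞); the right piece maps [−1, ∞) onto (−∞, 3].
These images overlap. In particular φ(−1) = 3 (right piece), and solving −5x − 7 = 3 on the left piece gives x = −2 < −1.
So φ(−2) = φ(−1) with −2 ≠ −1, and φ is not injective, hence not bijective. This x = −2 is the requested value below −1.

-2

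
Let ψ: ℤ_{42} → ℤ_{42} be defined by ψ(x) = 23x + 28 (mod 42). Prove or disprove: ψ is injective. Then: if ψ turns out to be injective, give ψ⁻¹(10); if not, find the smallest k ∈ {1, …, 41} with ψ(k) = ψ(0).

12

By definition, ψ is injective when ψ(u) = ψ(v) forces u = v.
If ψ(u) = ψ(v), then 23u ≡ 23v (mod 42). Because gcd(23, 42) = 1, we may cancel 23 to get u ≡ v (mod 42).
So ψ is injective.
We now compute 23⁻¹ mod 42 explicitly. Euclid's algorithm: 42 = 1·23 + 19, 23 = 1·19 + 4, 19 = 4·4 + 3, 4 = 1·3 + 1; back-substituting gives 1 = 11·23 − 6·42, so 23⁻¹ ≡ 11 (mod 42).
Since ψ is injective, we compute ψ⁻¹(10): solve 23x + 28 ≡ 10 (mod 42), i.e. 23x ≡ 24 (mod 42).
Multiplying by 23⁻¹ = 11 gives x ≡ 11·24 = 264 = 6·42 + 12 ≡ 12 (mod 42).
Check: ψ(12) = 23·12 + 28 = 304 = 7·42 + 10 ≡ 10 (mod 42).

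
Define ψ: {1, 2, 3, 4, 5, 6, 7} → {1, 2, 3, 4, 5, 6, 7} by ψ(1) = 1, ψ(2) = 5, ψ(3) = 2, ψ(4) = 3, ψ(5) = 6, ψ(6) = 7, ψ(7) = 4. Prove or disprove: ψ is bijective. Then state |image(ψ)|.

7

The values 1, 5, 2, 3, 6, 7, 4 are a permutation of {1, 2, 3, 4, 5, 6, 7}: each element appears exactly once.
So ψ is injective and surjective, hence bijective.
The image of ψ is {1, 2, 3, 4, 5, 6, 7}, which has 7 elements.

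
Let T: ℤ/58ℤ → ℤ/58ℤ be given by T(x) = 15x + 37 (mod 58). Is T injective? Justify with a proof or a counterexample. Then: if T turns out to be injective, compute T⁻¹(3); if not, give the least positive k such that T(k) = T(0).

48

Recall that injectivity means: for all u, v in the domain, T(u) = T(v) implies u = v.
If T(u) = T(v), then 15u ≡ 15v (mod 58). Because gcd(15, 58) = 1, we may cancel 15 to get u ≡ v (mod 58).
Hence T is injective.
We now compute 15⁻¹ mod 58 explicitly. Euclid's algorithm: 58 = 3·15 + 13, 15 = 1·13 + 2, 13 = 6·2 + 1; back-substituting gives 1 = 31·15 − 8·58, so 15⁻¹ ≡ 31 (mod 58).
Since T is injective, we compute T⁻¹(3): solve 15x + 37 ≡ 3 (mod 58), i.e. 15x ≡ 24 (mod 58).
Multiplying by 15⁻¹ = 31 gives x ≡ 31·24 = 744 = 12·58 + 48 ≡ 48 (mod 58).
Check: T(48) = 15·48 + 37 = 757 = 13·58 + 3 ≡ 3 (mod 58).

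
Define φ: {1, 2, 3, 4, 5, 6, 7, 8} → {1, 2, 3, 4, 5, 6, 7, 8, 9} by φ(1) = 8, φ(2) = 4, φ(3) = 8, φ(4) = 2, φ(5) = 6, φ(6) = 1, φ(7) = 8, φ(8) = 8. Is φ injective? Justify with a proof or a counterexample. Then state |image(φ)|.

5

φ(1) = 8 = φ(3) with 1 ≠ 3, so φ is not injective.
The image of φ is {1, 2, 4, 6, 8}, which has 5 elements.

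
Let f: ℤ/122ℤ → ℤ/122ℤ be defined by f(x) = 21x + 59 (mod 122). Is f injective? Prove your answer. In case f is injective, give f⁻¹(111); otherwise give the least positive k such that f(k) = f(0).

78

If f(u) = f(v), then 21u ≡ 21v (mod 122). Because gcd(21, 122) = 1, we may cancel 21 to get u ≡ v (mod 122).
Therefore f is injective.
We now compute 21⁻¹ mod 122 explicitly. Euclid's algorithm: 122 = 5·21 + 17, 21 = 1·17 + 4, 17 = 4·4 + 1; back-substituting gives 1 = 93·21 − 16·122, so 21⁻¹ ≡ 93 (mod 122).
Since f is injective, we find f⁻¹(111): we need 21x ≡ 111 − 59 ≡ 52 (mod 122). Using 21⁻¹ = 93: x ≡ 93·52 = 4836 = 39·122 + 78, so x = 78.
Check: f(78) = 21·78 + 59 = 1697 = 13·122 + 111 ≡ 111 (mod 122).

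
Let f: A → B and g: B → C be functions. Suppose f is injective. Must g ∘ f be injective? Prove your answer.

No. Take A = B = C = {0, 1}, f = identity (injective), and g(x) = 0 for every x.
Then (g ∘ f)(0) = 0 = (g ∘ f)(1) with 0 ≠ 1, so g ∘ f is not injective.

not injective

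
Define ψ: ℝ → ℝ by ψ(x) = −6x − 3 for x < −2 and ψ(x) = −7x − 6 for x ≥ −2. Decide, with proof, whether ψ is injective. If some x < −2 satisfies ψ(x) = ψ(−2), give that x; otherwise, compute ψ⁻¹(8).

Both pieces are strictly decreasing (slopes −6 and −7), so each is injective on its own interval.
The left piece maps (−∞, −2) onto (9, ∞); the right piece maps [−2, ∞) onto (−∞, 8].
These images are disjoint, so no value is attained by both pieces. Hence ψ is injective.
Because the two images are disjoint, no x < −2 has ψ(x) = ψ(−2), so we compute ψ⁻¹(8): 8 lies in (−∞, 8], so solve −7x − 6 = 8: x = (8 + 6)/(−7) = −2.

-2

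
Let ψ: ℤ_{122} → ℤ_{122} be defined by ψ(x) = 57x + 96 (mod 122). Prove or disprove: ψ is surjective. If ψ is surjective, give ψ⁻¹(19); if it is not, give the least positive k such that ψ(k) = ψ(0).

65

Since gcd(57, 122) = 1, 57 is invertible modulo 122. Euclid's algorithm: 122 = 2·57 + 8, 57 = 7·8 + 1; back-substituting gives 1 = 15·57 − 7·122, so 57⁻¹ ≡ 15 (mod 122).
For any y ∈ ℤ_{122}, x = 15(y − 96) mod 122 satisfies ψ(x) = 57·15(y − 96) + 96 ≡ y (since 57·15 ≡ 1 mod 122). So every y has a preimage.
Thus ψ is surjective.
Since ψ is surjective, we find ψ⁻¹(19): we need 57x ≡ 19 − 96 ≡ 45 (mod 122). Using 57⁻¹ = 15: x ≡ 15·45 = 675 = 5·122 + 65, so x = 65.
Check: ψ(65) = 57·65 + 96 = 3801 = 31·122 + 19 ≡ 19 (mod 122).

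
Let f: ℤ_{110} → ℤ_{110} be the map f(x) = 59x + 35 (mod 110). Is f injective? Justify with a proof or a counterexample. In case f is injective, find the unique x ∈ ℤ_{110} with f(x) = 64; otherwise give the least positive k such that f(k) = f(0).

Suppose f(a) = f(b) in ℤ_{110}. Then 59a + 35 ≡ 59b + 35 (mod 110), thus 59(a − b) ≡ 0 (mod 110).
Since gcd(59, 110) = 1, 59 is invertible modulo 110, thus a − b ≡ 0 (mod 110), i.e. a = b.
Hence f is injective.
We now compute 59⁻¹ mod 110 explicitly. Euclid's algorithm: 110 = 1·59 + 51, 59 = 1·51 + 8, 51 = 6·8 + 3, 8 = 2·3 + 2, 3 = 1·2 + 1; back-substituting gives 1 = 69·59 − 37·110, so 59⁻¹ ≡ 69 (mod 110).
Since f is injective, we find f⁻¹(64): we need 59x ≡ 64 − 35 ≡ 29 (mod 110). Using 59⁻¹ = 69: x ≡ 69·29 = 2001 = 18·110 + 21, so x = 21.
Check: f(21) = 59·21 + 35 = 1274 = 11·110 + 64 ≡ 64 (mod 110).

21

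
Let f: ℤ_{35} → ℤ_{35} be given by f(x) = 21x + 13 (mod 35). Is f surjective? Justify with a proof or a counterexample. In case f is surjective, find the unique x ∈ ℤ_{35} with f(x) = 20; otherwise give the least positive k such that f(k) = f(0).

5

Recall: surjectivity means every element of the codomain has a preimage under f.
Since gcd(21, 35) = 7, we have 21x ≡ 0 (mod 7) for all x, so f(x) ≡ 6 (mod 7).
But 0 ≢ 6 (mod 7), so 0 ∈ ℤ_{35} has no preimage. Thus f is not surjective.
Since f is not surjective, we find the least positive k with f(k) = f(0): this means 21k ≡ 0 (mod 35), i.e. 35 ∣ 21k. Since gcd(21, 35) = 7, dividing through by 7 this holds exactly when 5 ∣ 3k, and as gcd(3, 5) = 1, exactly when 5 ∣ k.
The smallest positive such k is 5.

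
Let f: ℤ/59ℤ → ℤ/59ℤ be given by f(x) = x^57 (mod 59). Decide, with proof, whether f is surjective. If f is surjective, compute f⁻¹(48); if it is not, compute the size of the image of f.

16

Since 59 is prime, the nonzero elements of ℤ/59ℤ form a cyclic group of order 58.
As gcd(57, 58) = 1, raising to the 57th power is a bijection on this group: if u^57 ≡ v^57 then (uv^{−1})^57 = 1, and the only element of order dividing gcd(57, 58) = 1 is 1, so u = v.
With f(0) = 0 this makes f injective on all of ℤ/59ℤ, hence bijective (finite equal-size domain and codomain). In particular f is surjective.
Since f is surjective, we find the preimage of 48. The inverse of x ↦ x^57 on (ℤ/59ℤ)^× is x ↦ x^57, because 57·57 = 3249 = 56·58 + 1 ≡ 1 (mod 58) and x^{58} = 1 for x ≠ 0 (Fermat). So f⁻¹(48) = 48^57 mod 59.
Repeated squaring mod 59: 48^1 ≡ 48, 48^2 ≡ 48² = 2304 ≡ 3, 48^4 ≡ 3² = 9, 48^8 ≡ 9² = 81 ≡ 22, 48^16 ≡ 22² = 484 ≡ 12, 48^32 ≡ 12² = 144 ≡ 26. Since 57 = 32 + 16 + 8 + 1, 48^57 ≡ 26·12·22·48: 26·12 = 312 ≡ 17, then 17·22 = 374 ≡ 20, then 20·48 = 960 ≡ 16. So 48^57 ≡ 16 (mod 59).
Hence f⁻¹(48) = 16.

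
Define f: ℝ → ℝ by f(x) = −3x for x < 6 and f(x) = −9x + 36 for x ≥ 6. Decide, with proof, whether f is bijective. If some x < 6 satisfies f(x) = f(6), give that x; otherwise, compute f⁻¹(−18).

6

Both pieces are strictly decreasing (slopes −3 and −9), so each is injective on its own interval.
The left piece maps (−∞, 6) onto (−18, ∞); the right piece maps [6, ∞) onto (−∞, −18].
Since −18 = −18, the images partition ℝ: f is injective and surjective, hence bijective.
Because the two images are disjoint, no x < 6 has f(x) = f(6), so we compute f⁻¹(−18): −18 lies in (−∞, −18], so solve −9x + 36 = −18: x = (−18 − 36)/(−9) = 6.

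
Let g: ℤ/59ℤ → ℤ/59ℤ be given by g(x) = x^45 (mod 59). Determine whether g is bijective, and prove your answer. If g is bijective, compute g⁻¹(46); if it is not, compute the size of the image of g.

Since 59 is prime, the nonzero elements of ℤ/59ℤ form a cyclic group of order 58.
As gcd(45, 58) = 1, raising to the 45th power is a bijection on this group: if a^45 ≡ b^45 then (ab^{−1})^45 = 1, and the only element of order dividing gcd(45, 58) = 1 is 1, so a = b.
With g(0) = 0 this makes g injective on all of ℤ/59ℤ, hence bijective (finite equal-size domain and codomain). In particular g is bijective.
Since g is bijective, we find the preimage of 46. The inverse of x ↦ x^45 on (ℤ/59ℤ)^× is x ↦ x^49, because 45·49 = 2205 = 38·58 + 1 ≡ 1 (mod 58) and x^{58} = 1 for x ≠ 0 (Fermat). So g⁻¹(46) = 46^49 mod 59.
Repeated squaring mod 59: 46^1 ≡ 46, 46^2 ≡ 46² = 2116 ≡ 51, 46^4 ≡ 51² = 2601 ≡ 5, 46^8 ≡ 5² = 25, 46^16 ≡ 25² = 625 ≡ 35, 46^32 ≡ 35² = 1225 ≡ 45. Since 49 = 32 + 16 + 1, 46^49 ≡ 45·35·46: 45·35 = 1575 ≡ 41, then 41·46 = 1886 ≡ 57. So 46^49 ≡ 57 (mod 59).
Hence g⁻¹(46) = 57.

57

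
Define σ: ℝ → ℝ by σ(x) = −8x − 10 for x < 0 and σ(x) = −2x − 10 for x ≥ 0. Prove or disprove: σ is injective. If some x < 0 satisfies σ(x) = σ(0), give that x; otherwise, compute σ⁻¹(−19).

9/2

Both pieces are strictly decreasing (slopes −8 and −2), so each is injective on its own interval.
The left piece maps (−∞, 0) onto (−10, ∞); the right piece maps [0, ∞) onto (−∞, −10].
These images are disjoint, so no value is attained by both pieces. Therefore σ is injective.
Because the two images are disjoint, no x < 0 has σ(x) = σ(0), so we compute σ⁻¹(−19): −19 lies in (−∞, −10], so solve −2x − 10 = −19: x = (−19 + 10)/(−2) = 9/2.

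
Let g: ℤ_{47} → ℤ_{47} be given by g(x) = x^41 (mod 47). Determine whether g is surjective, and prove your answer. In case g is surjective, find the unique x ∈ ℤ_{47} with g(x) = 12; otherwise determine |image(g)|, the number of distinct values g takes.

32

Since 47 is prime, the nonzero elements of ℤ_{47} form a cyclic group of order 46.
As gcd(41, 46) = 1, raising to the 41st power is a bijection on this group: if x_1^41 ≡ x_2^41 then (x_1x_2^{−1})^41 = 1, and the only element of order dividing gcd(41, 46) = 1 is 1, so x_1 = x_2.
With g(0) = 0 this makes g injective on all of ℤ_{47}, hence bijective (finite equal-size domain and codomain). In particular g is surjective.
Since g is surjective, we find the preimage of 12. The inverse of x ↦ x^41 on (ℤ_{47})^× is x ↦ x^9, because 41·9 = 369 = 8·46 + 1 ≡ 1 (mod 46) and x^{46} = 1 for x ≠ 0 (Fermat). So g⁻¹(12) = 12^9 mod 47.
Repeated squaring mod 47: 12^1 ≡ 12, 12^2 ≡ 12² = 144 ≡ 3, 12^4 ≡ 3² = 9, 12^8 ≡ 9² = 81 ≡ 34. Since 9 = 8 + 1, 12^9 ≡ 34·12: 34·12 = 408 ≡ 32. So 12^9 ≡ 32 (mod 47).
Hence g⁻¹(12) = 32.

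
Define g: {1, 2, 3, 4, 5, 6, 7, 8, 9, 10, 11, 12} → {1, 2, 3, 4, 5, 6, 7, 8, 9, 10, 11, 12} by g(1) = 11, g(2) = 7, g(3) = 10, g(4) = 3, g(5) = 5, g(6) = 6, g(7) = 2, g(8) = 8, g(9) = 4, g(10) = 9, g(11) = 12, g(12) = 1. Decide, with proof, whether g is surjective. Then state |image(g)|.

Every element of the codomain has a preimage: 1 = g(12), 2 = g(7), 3 = g(4), 4 = g(9), 5 = g(5), 6 = g(6), 7 = g(2), 8 = g(8), 9 = g(10), 10 = g(3), 11 = g(1), 12 = g(11).
So g is surjective.
The image of g is {1, 2, 3, 4, 5, 6, 7, 8, 9, 10, 11, 12}, which has 12 elements.

12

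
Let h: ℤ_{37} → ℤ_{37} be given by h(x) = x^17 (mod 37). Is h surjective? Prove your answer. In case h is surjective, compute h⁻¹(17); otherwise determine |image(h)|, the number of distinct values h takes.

13

Since 37 is prime, the nonzero elements of ℤ_{37} form a cyclic group of order 36.
As gcd(17, 36) = 1, raising to the 17th power is a bijection on this group: if s^17 ≡ t^17 then (st^{−1})^17 = 1, and the only element of order dividing gcd(17, 36) = 1 is 1, so s = t.
With h(0) = 0 this makes h injective on all of ℤ_{37}, hence bijective (finite equal-size domain and codomain). In particular h is surjective.
Since h is surjective, we find the preimage of 17. The inverse of x ↦ x^17 on (ℤ_{37})^× is x ↦ x^17, because 17·17 = 289 = 8·36 + 1 ≡ 1 (mod 36) and x^{36} = 1 for x ≠ 0 (Fermat). So h⁻¹(17) = 17^17 mod 37.
Repeated squaring mod 37: 17^1 ≡ 17, 17^2 ≡ 17² = 289 ≡ 30, 17^4 ≡ 30² = 900 ≡ 12, 17^8 ≡ 12² = 144 ≡ 33, 17^16 ≡ 33² = 1089 ≡ 16. Since 17 = 16 + 1, 17^17 ≡ 16·17: 16·17 = 272 ≡ 13. So 17^17 ≡ 13 (mod 37).
Hence h⁻¹(17) = 13.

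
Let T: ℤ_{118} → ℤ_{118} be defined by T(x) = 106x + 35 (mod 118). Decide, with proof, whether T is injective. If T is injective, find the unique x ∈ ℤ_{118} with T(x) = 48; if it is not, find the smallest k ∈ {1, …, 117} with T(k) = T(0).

59

We have gcd(106, 118) = 2 > 1. Taking a = 0 and b = 59: T(0) = 35 and T(59) = 106·59 + 35 = 6289 ≡ 35 (mod 118).
So T(0) = T(59) while 0 ≠ 59, therefore T is not injective.
Since T is not injective, we find the least positive k with T(k) = T(0): this means 106k ≡ 0 (mod 118), i.e. 118 ∣ 106k. Since gcd(106, 118) = 2, dividing through by 2 this holds exactly when 59 ∣ 53k, and as gcd(53, 59) = 1, exactly when 59 ∣ k.
The smallest positive such k is 59.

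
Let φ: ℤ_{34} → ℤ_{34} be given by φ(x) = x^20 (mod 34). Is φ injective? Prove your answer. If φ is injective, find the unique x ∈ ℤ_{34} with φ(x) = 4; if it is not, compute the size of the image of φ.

φ(3): Repeated squaring mod 34: 3^1 ≡ 3, 3^2 ≡ 3² = 9, 3^4 ≡ 9² = 81 ≡ 13, 3^8 ≡ 13² = 169 ≡ 33, 3^16 ≡ 33² = 1089 ≡ 1. Since 20 = 16 + 4, 3^20 ≡ 1·13: 1·13 = 13. So 3^20 ≡ 13 (mod 34).
φ(5): Repeated squaring mod 34: 5^1 ≡ 5, 5^2 ≡ 5² = 25, 5^4 ≡ 25² = 625 ≡ 13, 5^8 ≡ 13² = 169 ≡ 33, 5^16 ≡ 33² = 1089 ≡ 1. Since 20 = 16 + 4, 5^20 ≡ 1·13: 1·13 = 13. So 5^20 ≡ 13 (mod 34).
So φ(3) = φ(5) = 13 while 3 ≠ 5, so φ is not injective.
Since φ is not injective, we determine |image(φ)|. Computing x^20 mod 34 for each x (by repeated squaring, reducing mod 34 at every step), the values φ(0), φ(1), …, φ(33) are: 0, 1, 16, 13, 18, 13, 4, 21, 16, 33, 4, 21, 30, 1, 30, 33, 18, 17, 18, 33, 30, 1, 30, 21, 4, 33, 16, 21, 4, 13, 18, 13, 16, 1.
The distinct values are {0, 1, 4, 13, 16, 17, 18, 21, 30, 33}; there are 10 of them.

10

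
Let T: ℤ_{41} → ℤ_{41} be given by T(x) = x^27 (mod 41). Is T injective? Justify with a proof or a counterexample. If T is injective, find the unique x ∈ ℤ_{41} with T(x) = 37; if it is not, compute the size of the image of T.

Since 41 is prime, the nonzero elements of ℤ_{41} form a cyclic group of order 40.
As gcd(27, 40) = 1, raising to the 27th power is a bijection on this group: if s^27 ≡ t^27 then (st^{−1})^27 = 1, and the only element of order dividing gcd(27, 40) = 1 is 1, so s = t.
With T(0) = 0 this makes T injective on all of ℤ_{41}, hence bijective (finite equal-size domain and codomain). In particular T is injective.
Since T is injective, we find the preimage of 37. The inverse of x ↦ x^27 on (ℤ_{41})^× is x ↦ x^3, because 27·3 = 81 = 2·40 + 1 ≡ 1 (mod 40) and x^{40} = 1 for x ≠ 0 (Fermat). So T⁻¹(37) = 37^3 mod 41.
Repeated squaring mod 41: 37^1 ≡ 37, 37^2 ≡ 37² = 1369 ≡ 16. Since 3 = 2 + 1, 37^3 ≡ 16·37: 16·37 = 592 ≡ 18. So 37^3 ≡ 18 (mod 41).
Hence T⁻¹(37) = 18.

18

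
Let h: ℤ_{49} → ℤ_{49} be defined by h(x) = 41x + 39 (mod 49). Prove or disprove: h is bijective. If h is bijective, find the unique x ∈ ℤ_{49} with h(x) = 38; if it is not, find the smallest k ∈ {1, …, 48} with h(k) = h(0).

If h(x_1) = h(x_2), then 41x_1 ≡ 41x_2 (mod 49). Because gcd(41, 49) = 1, we may cancel 41 to get x_1 ≡ x_2 (mod 49).
We now compute 41⁻¹ mod 49 explicitly. Euclid's algorithm: 49 = 1·41 + 8, 41 = 5·8 + 1; back-substituting gives 1 = 6·41 − 5·49, so 41⁻¹ ≡ 6 (mod 49).
For any y ∈ ℤ_{49}, x = 6(y − 39) mod 49 satisfies h(x) = 41·6(y − 39) + 39 ≡ y (since 41·6 ≡ 1 mod 49). So every y has a preimage.
Thus h is bijective.
Since h is bijective, we compute h⁻¹(38): solve 41x + 39 ≡ 38 (mod 49), i.e. 41x ≡ 48 (mod 49).
Multiplying by 41⁻¹ = 6 gives x ≡ 6·48 = 288 = 5·49 + 43 ≡ 43 (mod 49).
Check: h(43) = 41·43 + 39 = 1802 = 36·49 + 38 ≡ 38 (mod 49).

43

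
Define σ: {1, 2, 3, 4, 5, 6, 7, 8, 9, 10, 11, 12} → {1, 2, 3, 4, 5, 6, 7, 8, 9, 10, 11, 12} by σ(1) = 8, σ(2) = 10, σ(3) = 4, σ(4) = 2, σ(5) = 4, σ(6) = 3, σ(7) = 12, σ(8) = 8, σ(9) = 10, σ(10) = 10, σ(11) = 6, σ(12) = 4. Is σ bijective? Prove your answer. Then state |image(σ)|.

7

σ(3) = 4 = σ(5) with 3 ≠ 5, so σ is not injective, hence not bijective.
The image of σ is {2, 3, 4, 6, 8, 10, 12}, which has 7 elements.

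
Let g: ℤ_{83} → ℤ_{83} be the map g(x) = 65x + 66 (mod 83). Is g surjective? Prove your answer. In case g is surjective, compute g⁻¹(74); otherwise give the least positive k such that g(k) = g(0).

18

Recall that g is surjective if every y in the codomain equals g(x) for some x in the domain.
Since gcd(65, 83) = 1, 65 is invertible modulo 83. Euclid's algorithm: 83 = 1·65 + 18, 65 = 3·18 + 11, 18 = 1·11 + 7, 11 = 1·7 + 4, 7 = 1·4 + 3, 4 = 1·3 + 1; back-substituting gives 1 = 23·65 − 18·83, so 65⁻¹ ≡ 23 (mod 83).
Then y ↦ 23(y − 66) is a two-sided inverse to g, so every y ∈ ℤ_{83} has a preimage.
Thus g is surjective.
Since g is surjective, we find g⁻¹(74): we need 65x ≡ 74 − 66 ≡ 8 (mod 83). Using 65⁻¹ = 23: x ≡ 23·8 = 184 = 2·83 + 18, so x = 18.
Check: g(18) = 65·18 + 66 = 1236 = 14·83 + 74 ≡ 74 (mod 83).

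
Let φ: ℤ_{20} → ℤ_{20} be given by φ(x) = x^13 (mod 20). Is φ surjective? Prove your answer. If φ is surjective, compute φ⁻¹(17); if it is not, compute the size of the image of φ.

15

φ(0) = 0^13 = 0.
φ(10): Repeated squaring mod 20: 10^1 ≡ 10, 10^2 ≡ 10² = 100 ≡ 0, 10^4 ≡ 0² = 0, 10^8 ≡ 0² = 0. Since 13 = 8 + 4 + 1, 10^13 ≡ 0·0·10: 0·0 = 0, then 0·10 = 0. So 10^13 ≡ 0 (mod 20).
So φ(0) = φ(10) = 0 while 0 ≠ 10, so φ is not injective.
A non-injective map from the 20-element set ℤ_{20} to itself takes at most 19 distinct values, so it cannot be surjective. So φ is not surjective.
Since φ is not surjective, we determine |image(φ)|. Computing x^13 mod 20 for each x (by repeated squaring, reducing mod 20 at every step), the values φ(0), φ(1), …, φ(19) are: 0, 1, 12, 3, 4, 5, 16, 7, 8, 9, 0, 11, 12, 13, 4, 15, 16, 17, 8, 19.
The distinct values are {0, 1, 3, 4, 5, 7, 8, 9, 11, 12, 13, 15, 16, 17, 19}; there are 15 of them.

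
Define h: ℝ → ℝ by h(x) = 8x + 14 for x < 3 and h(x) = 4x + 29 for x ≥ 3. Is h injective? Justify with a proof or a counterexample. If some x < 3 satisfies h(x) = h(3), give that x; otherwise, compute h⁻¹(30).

2

Both pieces are strictly increasing (slopes 8 and 4), so each is injective on its own interval.
The left piece maps (−∞, 3) onto (−∞, 38); the right piece maps [3, ∞) onto [41, ∞).
These images are disjoint, so no value is attained by both pieces. Hence h is injective.
Because the two images are disjoint, no x < 3 has h(x) = h(3), so we compute h⁻¹(30): 30 lies in (−∞, 38), so solve 8x + 14 = 30: x = (30 − 14)/8 = 2.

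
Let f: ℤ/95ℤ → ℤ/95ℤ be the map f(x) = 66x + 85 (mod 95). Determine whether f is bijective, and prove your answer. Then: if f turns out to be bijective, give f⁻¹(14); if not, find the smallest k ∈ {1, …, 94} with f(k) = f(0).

9

If f(u) = f(v), then 66u ≡ 66v (mod 95). Because gcd(66, 95) = 1, we may cancel 66 to get u ≡ v (mod 95).
We now compute 66⁻¹ mod 95 explicitly. Euclid's algorithm: 95 = 1·66 + 29, 66 = 2·29 + 8, 29 = 3·8 + 5, 8 = 1·5 + 3, 5 = 1·3 + 2, 3 = 1·2 + 1; back-substituting gives 1 = 36·66 − 25·95, so 66⁻¹ ≡ 36 (mod 95).
Then y ↦ 36(y − 85) is a two-sided inverse to f, so every y ∈ ℤ/95ℤ has a preimage.
Thus f is bijective.
Since f is bijective, we find f⁻¹(14): we need 66x ≡ 14 − 85 ≡ 24 (mod 95). Using 66⁻¹ = 36: x ≡ 36·24 = 864 = 9·95 + 9, so x = 9.
Check: f(9) = 66·9 + 85 = 679 = 7·95 + 14 ≡ 14 (mod 95).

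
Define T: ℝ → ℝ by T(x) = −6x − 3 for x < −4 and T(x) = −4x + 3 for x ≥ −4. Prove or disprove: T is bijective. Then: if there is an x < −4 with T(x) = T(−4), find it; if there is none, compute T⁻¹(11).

-2

Both pieces are strictly decreasing (slopes −6 and −4), so each is injective on its own interval.
The left piece maps (−∞, −4) onto (21, ∞); the right piece maps [−4, ∞) onto (−∞, 19].
The images leave a gap (21 has no preimage), so T is not surjective, hence not bijective.
Because the two images are disjoint, no x < −4 has T(x) = T(−4), so we compute T⁻¹(11): 11 lies in (−∞, 19], so solve −4x + 3 = 11: x = (11 − 3)/(−4) = −2.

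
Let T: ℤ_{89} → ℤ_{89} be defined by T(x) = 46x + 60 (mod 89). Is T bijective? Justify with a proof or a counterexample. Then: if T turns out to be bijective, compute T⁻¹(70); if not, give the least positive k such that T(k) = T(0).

66

If T(x_1) = T(x_2), then 46x_1 ≡ 46x_2 (mod 89). Because gcd(46, 89) = 1, we may cancel 46 to get x_1 ≡ x_2 (mod 89).
We now compute 46⁻¹ mod 89 explicitly. Euclid's algorithm: 89 = 1·46 + 43, 46 = 1·43 + 3, 43 = 14·3 + 1; back-substituting gives 1 = 60·46 − 31·89, so 46⁻¹ ≡ 60 (mod 89).
Then y ↦ 60(y − 60) is a two-sided inverse to T, so every y ∈ ℤ_{89} has a preimage.
Therefore T is bijective.
Since T is bijective, we find T⁻¹(70): we need 46x ≡ 70 − 60 ≡ 10 (mod 89). Using 46⁻¹ = 60: x ≡ 60·10 = 600 = 6·89 + 66, so x = 66.
Check: T(66) = 46·66 + 60 = 3096 = 34·89 + 70 ≡ 70 (mod 89).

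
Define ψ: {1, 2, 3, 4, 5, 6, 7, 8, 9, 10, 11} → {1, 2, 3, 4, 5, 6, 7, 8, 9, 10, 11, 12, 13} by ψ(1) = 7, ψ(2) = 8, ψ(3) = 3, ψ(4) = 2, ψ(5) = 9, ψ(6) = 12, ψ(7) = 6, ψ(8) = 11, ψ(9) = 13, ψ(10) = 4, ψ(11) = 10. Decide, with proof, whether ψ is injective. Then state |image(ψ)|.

The values ψ(1), …, ψ(11) are 7, 8, 3, 2, 9, 12, 6, 11, 13, 4, 10 — all distinct.
So ψ(u) = ψ(v) only when u = v, and ψ is injective.
The image of ψ is {2, 3, 4, 6, 7, 8, 9, 10, 11, 12, 13}, which has 11 elements.

11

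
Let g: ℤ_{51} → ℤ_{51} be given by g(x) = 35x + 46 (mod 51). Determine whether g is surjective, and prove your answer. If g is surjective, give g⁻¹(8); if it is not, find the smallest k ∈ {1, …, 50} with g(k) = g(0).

47

Since gcd(35, 51) = 1, 35 is invertible modulo 51. Euclid's algorithm: 51 = 1·35 + 16, 35 = 2·16 + 3, 16 = 5·3 + 1; back-substituting gives 1 = 35·35 − 24·51, so 35⁻¹ ≡ 35 (mod 51).
For any y ∈ ℤ_{51}, x = 35(y − 46) mod 51 satisfies g(x) = 35·35(y − 46) + 46 ≡ y (since 35·35 ≡ 1 mod 51). So every y has a preimage.
So g is surjective.
Since g is surjective, we find g⁻¹(8): we need 35x ≡ 8 − 46 ≡ 13 (mod 51). Using 35⁻¹ = 35: x ≡ 35·13 = 455 = 8·51 + 47, so x = 47.
Check: g(47) = 35·47 + 46 = 1691 = 33·51 + 8 ≡ 8 (mod 51).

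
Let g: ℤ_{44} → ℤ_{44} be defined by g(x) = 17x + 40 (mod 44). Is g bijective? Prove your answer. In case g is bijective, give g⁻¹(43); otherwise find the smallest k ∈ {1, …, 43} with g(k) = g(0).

39

Recall that g is injective when g(x_1) = g(x_2) forces x_1 = x_2.
If g(x_1) = g(x_2), then 17x_1 ≡ 17x_2 (mod 44). Because gcd(17, 44) = 1, we may cancel 17 to get x_1 ≡ x_2 (mod 44).
We now compute 17⁻¹ mod 44 explicitly. Euclid's algorithm: 44 = 2·17 + 10, 17 = 1·10 + 7, 10 = 1·7 + 3, 7 = 2·3 + 1; back-substituting gives 1 = 13·17 − 5·44, so 17⁻¹ ≡ 13 (mod 44).
Then y ↦ 13(y − 40) is a two-sided inverse to g, so every y ∈ ℤ_{44} has a preimage.
Hence g is bijective.
Since g is bijective, we compute g⁻¹(43): solve 17x + 40 ≡ 43 (mod 44), i.e. 17x ≡ 3 (mod 44).
Multiplying by 17⁻¹ = 13 gives x ≡ 13·3 = 39 ≡ 39 (mod 44).
Check: g(39) = 17·39 + 40 = 703 = 15·44 + 43 ≡ 43 (mod 44).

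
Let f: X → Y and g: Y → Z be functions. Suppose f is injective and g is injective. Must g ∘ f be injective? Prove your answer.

injective

Suppose (g ∘ f)(x_1) = (g ∘ f)(x_2), i.e. g(f(x_1)) = g(f(x_2)).
Since g is injective, f(x_1) = f(x_2). Since f is injective, x_1 = x_2. Therefore g ∘ f is injective.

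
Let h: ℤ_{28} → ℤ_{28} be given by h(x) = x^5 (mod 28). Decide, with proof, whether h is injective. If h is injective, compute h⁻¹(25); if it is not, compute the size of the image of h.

21

h(0) = 0^5 = 0.
h(14): Repeated squaring mod 28: 14^1 ≡ 14, 14^2 ≡ 14² = 196 ≡ 0, 14^4 ≡ 0² = 0. Since 5 = 4 + 1, 14^5 ≡ 0·14: 0·14 = 0. So 14^5 ≡ 0 (mod 28).
So h(0) = h(14) = 0 while 0 ≠ 14, therefore h is not injective.
Since h is not injective, we determine |image(h)|. Computing x^5 mod 28 for each x (by repeated squaring, reducing mod 28 at every step), the values h(0), h(1), …, h(27) are: 0, 1, 4, 19, 16, 17, 20, 7, 8, 25, 12, 23, 24, 13, 0, 15, 4, 5, 16, 3, 20, 21, 8, 11, 12, 9, 24, 27.
The distinct values are {0, 1, 3, 4, 5, 7, 8, 9, 11, 12, 13, 15, 16, 17, 19, 20, 21, 23, 24, 25, 27}; there are 21 of them.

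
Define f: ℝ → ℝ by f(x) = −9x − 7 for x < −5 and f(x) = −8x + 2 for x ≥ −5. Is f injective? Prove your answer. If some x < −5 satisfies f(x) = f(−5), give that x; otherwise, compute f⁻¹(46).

-49/9

Both pieces are strictly decreasing (slopes −9 and −8), so each is injective on its own interval.
The left piece maps (−∞, −5) onto (38, ∞); the right piece maps [−5, ∞) onto (−∞, 42].
These images overlap. In particular f(−5) = 42 (right piece), and solving −9x − 7 = 42 on the left piece gives x = −49/9 < −5.
So f(−49/9) = f(−5) with −49/9 ≠ −5, and f is not injective. This x = −49/9 is the requested value below −5.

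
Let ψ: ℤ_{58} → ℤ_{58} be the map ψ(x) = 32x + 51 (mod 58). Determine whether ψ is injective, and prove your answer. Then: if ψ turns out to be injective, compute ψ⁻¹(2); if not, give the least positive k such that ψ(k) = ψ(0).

29

We have gcd(32, 58) = 2 > 1. Taking a = 0 and b = 29: ψ(0) = 51 and ψ(29) = 32·29 + 51 = 979 ≡ 51 (mod 58).
So ψ(0) = ψ(29) while 0 ≠ 29, thus ψ is not injective.
Since ψ is not injective, we find the least positive k with ψ(k) = ψ(0): this means 32k ≡ 0 (mod 58), i.e. 58 ∣ 32k. Since gcd(32, 58) = 2, dividing through by 2 this holds exactly when 29 ∣ 16k, and as gcd(16, 29) = 1, exactly when 29 ∣ k.
The smallest positive such k is 29.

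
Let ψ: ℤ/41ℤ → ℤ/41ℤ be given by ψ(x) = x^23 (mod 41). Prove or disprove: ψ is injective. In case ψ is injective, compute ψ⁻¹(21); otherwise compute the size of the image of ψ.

Since 41 is prime, the nonzero elements of ℤ/41ℤ form a cyclic group of order 40.
As gcd(23, 40) = 1, raising to the 23rd power is a bijection on this group: if u^23 ≡ v^23 then (uv^{−1})^23 = 1, and the only element of order dividing gcd(23, 40) = 1 is 1, so u = v.
With ψ(0) = 0 this makes ψ injective on all of ℤ/41ℤ, hence bijective (finite equal-size domain and codomain). In particular ψ is injective.
Since ψ is injective, we find the preimage of 21. The inverse of x ↦ x^23 on (ℤ/41ℤ)^× is x ↦ x^7, because 23·7 = 161 = 4·40 + 1 ≡ 1 (mod 40) and x^{40} = 1 for x ≠ 0 (Fermat). So ψ⁻¹(21) = 21^7 mod 41.
Repeated squaring mod 41: 21^1 ≡ 21, 21^2 ≡ 21² = 441 ≡ 31, 21^4 ≡ 31² = 961 ≡ 18. Since 7 = 4 + 2 + 1, 21^7 ≡ 18·31·21: 18·31 = 558 ≡ 25, then 25·21 = 525 ≡ 33. So 21^7 ≡ 33 (mod 41).
Hence ψ⁻¹(21) = 33.

33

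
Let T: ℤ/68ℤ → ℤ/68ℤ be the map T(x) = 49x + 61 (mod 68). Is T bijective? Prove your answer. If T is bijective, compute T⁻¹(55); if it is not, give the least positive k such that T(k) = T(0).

If T(x_1) = T(x_2), then 49x_1 ≡ 49x_2 (mod 68). Because gcd(49, 68) = 1, we may cancel 49 to get x_1 ≡ x_2 (mod 68).
We now compute 49⁻¹ mod 68 explicitly. Euclid's algorithm: 68 = 1·49 + 19, 49 = 2·19 + 11, 19 = 1·11 + 8, 11 = 1·8 + 3, 8 = 2·3 + 2, 3 = 1·2 + 1; back-substituting gives 1 = 25·49 − 18·68, so 49⁻¹ ≡ 25 (mod 68).
For any y ∈ ℤ/68ℤ, x = 25(y − 61) mod 68 satisfies T(x) = 49·25(y − 61) + 61 ≡ y (since 49·25 ≡ 1 mod 68). So every y has a preimage.
Therefore T is bijective.
Since T is bijective, we compute T⁻¹(55): solve 49x + 61 ≡ 55 (mod 68), i.e. 49x ≡ 62 (mod 68).
Multiplying by 49⁻¹ = 25 gives x ≡ 25·62 = 1550 = 22·68 + 54 ≡ 54 (mod 68).
Check: T(54) = 49·54 + 61 = 2707 = 39·68 + 55 ≡ 55 (mod 68).

54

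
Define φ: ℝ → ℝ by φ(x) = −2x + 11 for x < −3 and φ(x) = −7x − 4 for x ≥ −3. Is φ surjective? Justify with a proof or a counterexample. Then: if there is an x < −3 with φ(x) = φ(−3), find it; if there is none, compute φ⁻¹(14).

Both pieces are strictly decreasing (slopes −2 and −7), so each is injective on its own interval.
The left piece maps (−∞, −3) onto (17, ∞); the right piece maps [−3, ∞) onto (−∞, 17].
These images together cover ℝ, so φ is surjective.
Because the two images are disjoint, no x < −3 has φ(x) = φ(−3), so we compute φ⁻¹(14): 14 lies in (−∞, 17], so solve −7x − 4 = 14: x = (14 + 4)/(−7) = −18/7.

-18/7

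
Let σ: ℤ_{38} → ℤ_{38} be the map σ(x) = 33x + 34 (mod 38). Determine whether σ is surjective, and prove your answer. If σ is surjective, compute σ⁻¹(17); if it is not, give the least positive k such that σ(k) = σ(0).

11

Recall that surjectivity means every element of the codomain has a preimage under σ.
Since gcd(33, 38) = 1, 33 is invertible modulo 38. Euclid's algorithm: 38 = 1·33 + 5, 33 = 6·5 + 3, 5 = 1·3 + 2, 3 = 1·2 + 1; back-substituting gives 1 = 15·33 − 13·38, so 33⁻¹ ≡ 15 (mod 38).
Then y ↦ 15(y − 34) is a two-sided inverse to σ, so every y ∈ ℤ_{38} has a preimage.
Thus σ is surjective.
Since σ is surjective, we compute σ⁻¹(17): solve 33x + 34 ≡ 17 (mod 38), i.e. 33x ≡ 21 (mod 38).
Multiplying by 33⁻¹ = 15 gives x ≡ 15·21 = 315 = 8·38 + 11 ≡ 11 (mod 38).
Check: σ(11) = 33·11 + 34 = 397 = 10·38 + 17 ≡ 17 (mod 38).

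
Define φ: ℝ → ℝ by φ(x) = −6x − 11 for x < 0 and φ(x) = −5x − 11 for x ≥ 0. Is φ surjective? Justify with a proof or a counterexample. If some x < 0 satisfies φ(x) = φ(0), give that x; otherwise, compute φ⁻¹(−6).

Both pieces are strictly decreasing (slopes −6 and −5), so each is injective on its own interval.
The left piece maps (−∞, 0) onto (−11, ∞); the right piece maps [0, ∞) onto (−∞, −11].
These images together cover ℝ, so φ is surjective.
Because the two images are disjoint, no x < 0 has φ(x) = φ(0), so we compute φ⁻¹(−6): −6 lies in (−11, ∞), so solve −6x − 11 = −6: x = (−6 + 11)/(−6) = −5/6.

-5/6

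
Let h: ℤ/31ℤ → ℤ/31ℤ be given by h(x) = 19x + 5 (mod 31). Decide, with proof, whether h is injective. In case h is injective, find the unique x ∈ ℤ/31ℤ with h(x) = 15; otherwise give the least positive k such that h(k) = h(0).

If h(x_1) = h(x_2), then 19x_1 ≡ 19x_2 (mod 31). Because gcd(19, 31) = 1, we may cancel 19 to get x_1 ≡ x_2 (mod 31).
So h is injective.
We now compute 19⁻¹ mod 31 explicitly. Euclid's algorithm: 31 = 1·19 + 12, 19 = 1·12 + 7, 12 = 1·7 + 5, 7 = 1·5 + 2, 5 = 2·2 + 1; back-substituting gives 1 = 18·19 − 11·31, so 19⁻¹ ≡ 18 (mod 31).
Since h is injective, we compute h⁻¹(15): solve 19x + 5 ≡ 15 (mod 31), i.e. 19x ≡ 10 (mod 31).
Multiplying by 19⁻¹ = 18 gives x ≡ 18·10 = 180 = 5·31 + 25 ≡ 25 (mod 31).
Check: h(25) = 19·25 + 5 = 480 = 15·31 + 15 ≡ 15 (mod 31).

25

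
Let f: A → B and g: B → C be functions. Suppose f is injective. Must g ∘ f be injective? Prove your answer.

not injective

No. Take A = B = C = {0, 1, 2}, f = identity (injective), and g(x) = 0 for every x.
Then (g ∘ f)(0) = 0 = (g ∘ f)(2) with 0 ≠ 2, so g ∘ f is not injective.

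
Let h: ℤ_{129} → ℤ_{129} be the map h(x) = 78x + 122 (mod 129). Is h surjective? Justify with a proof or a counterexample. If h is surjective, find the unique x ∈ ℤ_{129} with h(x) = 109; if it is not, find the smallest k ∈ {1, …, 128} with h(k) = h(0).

By definition, surjectivity means every element of the codomain has a preimage under h.
Since gcd(78, 129) = 3, we have 78x ≡ 0 (mod 3) for all x, so h(x) ≡ 2 (mod 3).
But 0 ≢ 2 (mod 3), so 0 ∈ ℤ_{129} has no preimage. Hence h is not surjective.
Since h is not surjective, we find the least positive k with h(k) = h(0): this means 78k ≡ 0 (mod 129), i.e. 129 ∣ 78k. Since gcd(78, 129) = 3, dividing through by 3 this holds exactly when 43 ∣ 26k, and as gcd(26, 43) = 1, exactly when 43 ∣ k.
The smallest positive such k is 43.

43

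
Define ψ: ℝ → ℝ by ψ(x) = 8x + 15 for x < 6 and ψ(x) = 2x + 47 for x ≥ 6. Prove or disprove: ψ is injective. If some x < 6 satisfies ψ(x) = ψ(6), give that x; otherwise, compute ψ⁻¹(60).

Both pieces are strictly increasing (slopes 8 and 2), so each is injective on its own interval.
The left piece maps (−∞, 6) onto (−∞, 63); the right piece maps [6, ∞) onto [59, ∞).
These images overlap. In particular ψ(6) = 59 (right piece), and solving 8x + 15 = 59 on the left piece gives x = 11/2 < 6.
So ψ(11/2) = ψ(6) with 11/2 ≠ 6, and ψ is not injective. This x = 11/2 is the requested value below 6.

11/2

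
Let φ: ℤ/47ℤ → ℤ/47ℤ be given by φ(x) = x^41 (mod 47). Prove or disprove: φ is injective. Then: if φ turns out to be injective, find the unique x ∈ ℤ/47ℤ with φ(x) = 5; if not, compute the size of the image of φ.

Since 47 is prime, the nonzero elements of ℤ/47ℤ form a cyclic group of order 46.
As gcd(41, 46) = 1, raising to the 41st power is a bijection on this group: if s^41 ≡ t^41 then (st^{−1})^41 = 1, and the only element of order dividing gcd(41, 46) = 1 is 1, so s = t.
With φ(0) = 0 this makes φ injective on all of ℤ/47ℤ, hence bijective (finite equal-size domain and codomain). In particular φ is injective.
Since φ is injective, we find the preimage of 5. The inverse of x ↦ x^41 on (ℤ/47ℤ)^× is x ↦ x^9, because 41·9 = 369 = 8·46 + 1 ≡ 1 (mod 46) and x^{46} = 1 for x ≠ 0 (Fermat). So φ⁻¹(5) = 5^9 mod 47.
Repeated squaring mod 47: 5^1 ≡ 5, 5^2 ≡ 5² = 25, 5^4 ≡ 25² = 625 ≡ 14, 5^8 ≡ 14² = 196 ≡ 8. Since 9 = 8 + 1, 5^9 ≡ 8·5: 8·5 = 40. So 5^9 ≡ 40 (mod 47).
Hence φ⁻¹(5) = 40.

40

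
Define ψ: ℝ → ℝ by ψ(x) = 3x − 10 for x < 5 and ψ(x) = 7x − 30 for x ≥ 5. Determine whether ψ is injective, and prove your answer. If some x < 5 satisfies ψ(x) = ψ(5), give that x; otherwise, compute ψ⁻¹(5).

5

Both pieces are strictly increasing (slopes 3 and 7), so each is injective on its own interval.
The left piece maps (−∞, 5) onto (−∞, 5); the right piece maps [5, ∞) onto [5, ∞).
These images are disjoint, so no value is attained by both pieces. Thus ψ is injective.
Because the two images are disjoint, no x < 5 has ψ(x) = ψ(5), so we compute ψ⁻¹(5): 5 lies in [5, ∞), so solve 7x − 30 = 5: x = (5 + 30)/7 = 5.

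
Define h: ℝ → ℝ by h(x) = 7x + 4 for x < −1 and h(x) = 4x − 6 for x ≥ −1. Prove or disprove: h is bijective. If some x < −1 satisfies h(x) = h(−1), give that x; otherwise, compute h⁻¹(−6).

-2

Both pieces are strictly increasing (slopes 7 and 4), so each is injective on its own interval.
The left piece maps (−∞, −1) onto (−∞, −3); the right piece maps [−1, ∞) onto [−10, ∞).
These images overlap. In particular h(−1) = −10 (right piece), and solving 7x + 4 = −10 on the left piece gives x = −2 < −1.
So h(−2) = h(−1) with −2 ≠ −1, and h is not injective, hence not bijective. This x = −2 is the requested value below −1.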